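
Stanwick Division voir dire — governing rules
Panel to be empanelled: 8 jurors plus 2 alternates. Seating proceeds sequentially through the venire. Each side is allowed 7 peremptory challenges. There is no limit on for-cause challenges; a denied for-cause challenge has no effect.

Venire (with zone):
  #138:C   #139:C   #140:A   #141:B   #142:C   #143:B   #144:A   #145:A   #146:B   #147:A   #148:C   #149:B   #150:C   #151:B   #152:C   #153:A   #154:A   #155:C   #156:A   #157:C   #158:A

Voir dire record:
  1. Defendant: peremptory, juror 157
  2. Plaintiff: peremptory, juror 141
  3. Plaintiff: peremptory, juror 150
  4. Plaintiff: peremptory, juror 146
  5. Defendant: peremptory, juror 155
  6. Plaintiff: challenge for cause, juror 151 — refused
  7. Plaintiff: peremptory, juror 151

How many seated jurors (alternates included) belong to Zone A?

4

Removed: #141, #146, #150, #151, #155, #157.
Seated (10 incl. alternates): #138, #139, #140, #142, #143, #144, #145, #147, #148, #149.
Of those, in Zone A: #140, #144, #145, #147 → 4.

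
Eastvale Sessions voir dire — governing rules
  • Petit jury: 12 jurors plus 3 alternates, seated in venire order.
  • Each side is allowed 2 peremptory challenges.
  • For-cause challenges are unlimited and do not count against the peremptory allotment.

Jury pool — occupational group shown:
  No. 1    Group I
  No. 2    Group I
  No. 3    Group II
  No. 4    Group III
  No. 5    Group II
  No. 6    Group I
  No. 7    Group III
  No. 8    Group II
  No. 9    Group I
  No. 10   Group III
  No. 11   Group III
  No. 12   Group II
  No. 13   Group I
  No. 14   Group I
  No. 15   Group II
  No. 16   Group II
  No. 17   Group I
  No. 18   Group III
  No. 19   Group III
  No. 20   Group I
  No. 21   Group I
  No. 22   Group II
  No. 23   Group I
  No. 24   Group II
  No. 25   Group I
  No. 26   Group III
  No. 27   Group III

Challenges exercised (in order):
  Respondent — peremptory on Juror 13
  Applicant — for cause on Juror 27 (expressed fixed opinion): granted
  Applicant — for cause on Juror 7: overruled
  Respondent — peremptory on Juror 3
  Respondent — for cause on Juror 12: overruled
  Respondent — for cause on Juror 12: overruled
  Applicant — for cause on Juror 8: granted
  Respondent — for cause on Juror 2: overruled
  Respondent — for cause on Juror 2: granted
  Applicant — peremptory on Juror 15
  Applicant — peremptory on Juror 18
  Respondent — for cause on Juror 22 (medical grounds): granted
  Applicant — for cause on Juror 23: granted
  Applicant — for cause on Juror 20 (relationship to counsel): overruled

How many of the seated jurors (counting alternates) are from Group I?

7

Removed: #2, #3, #8, #13, #15, #18, #22, #23, #27.
Seated (15 incl. alternates): #1, #4, #5, #6, #7, #9, #10, #11, #12, #14, #16, #17, #19, #20, #21.
Of those, in Group I: #1, #6, #9, #14, #17, #20, #21 → 7.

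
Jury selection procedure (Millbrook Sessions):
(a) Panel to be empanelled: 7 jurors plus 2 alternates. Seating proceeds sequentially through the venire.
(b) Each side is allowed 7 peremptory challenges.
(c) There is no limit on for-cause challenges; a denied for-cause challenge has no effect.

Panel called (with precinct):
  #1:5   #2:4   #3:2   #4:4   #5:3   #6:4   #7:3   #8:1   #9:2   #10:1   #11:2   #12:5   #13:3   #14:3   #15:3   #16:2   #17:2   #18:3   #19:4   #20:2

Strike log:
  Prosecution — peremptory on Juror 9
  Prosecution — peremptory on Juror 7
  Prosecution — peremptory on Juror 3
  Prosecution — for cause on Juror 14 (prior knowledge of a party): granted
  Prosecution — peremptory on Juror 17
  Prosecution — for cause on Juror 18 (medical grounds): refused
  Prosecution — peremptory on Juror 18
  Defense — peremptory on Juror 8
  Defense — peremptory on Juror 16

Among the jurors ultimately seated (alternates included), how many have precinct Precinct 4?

Removed: #3, #7, #8, #9, #14, #16, #17, #18.
Seated (9 incl. alternates): #1, #2, #4, #5, #6, #10, #11, #12, #13.
Of those, in Precinct 4: #2, #4, #6 → 3.

3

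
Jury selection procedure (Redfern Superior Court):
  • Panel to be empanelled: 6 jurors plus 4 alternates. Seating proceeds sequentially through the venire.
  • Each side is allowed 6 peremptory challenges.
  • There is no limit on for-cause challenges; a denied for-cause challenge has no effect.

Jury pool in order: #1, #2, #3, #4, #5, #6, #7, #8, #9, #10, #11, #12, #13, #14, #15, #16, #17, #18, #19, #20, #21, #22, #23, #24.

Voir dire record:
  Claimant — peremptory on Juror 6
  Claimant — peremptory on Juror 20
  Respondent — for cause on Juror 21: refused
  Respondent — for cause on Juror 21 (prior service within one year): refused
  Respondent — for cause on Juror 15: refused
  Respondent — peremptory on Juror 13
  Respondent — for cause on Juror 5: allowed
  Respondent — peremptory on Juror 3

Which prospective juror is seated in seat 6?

9

Removed: #3, #5, #6, #13, #20. (#15, #21 stay — for-cause denied.)
Seating in order: seats 1–6 → #1, #2, #4, #7, #8, #9; alternates → #10, #11, #12, #14.
So seat 6 is #9.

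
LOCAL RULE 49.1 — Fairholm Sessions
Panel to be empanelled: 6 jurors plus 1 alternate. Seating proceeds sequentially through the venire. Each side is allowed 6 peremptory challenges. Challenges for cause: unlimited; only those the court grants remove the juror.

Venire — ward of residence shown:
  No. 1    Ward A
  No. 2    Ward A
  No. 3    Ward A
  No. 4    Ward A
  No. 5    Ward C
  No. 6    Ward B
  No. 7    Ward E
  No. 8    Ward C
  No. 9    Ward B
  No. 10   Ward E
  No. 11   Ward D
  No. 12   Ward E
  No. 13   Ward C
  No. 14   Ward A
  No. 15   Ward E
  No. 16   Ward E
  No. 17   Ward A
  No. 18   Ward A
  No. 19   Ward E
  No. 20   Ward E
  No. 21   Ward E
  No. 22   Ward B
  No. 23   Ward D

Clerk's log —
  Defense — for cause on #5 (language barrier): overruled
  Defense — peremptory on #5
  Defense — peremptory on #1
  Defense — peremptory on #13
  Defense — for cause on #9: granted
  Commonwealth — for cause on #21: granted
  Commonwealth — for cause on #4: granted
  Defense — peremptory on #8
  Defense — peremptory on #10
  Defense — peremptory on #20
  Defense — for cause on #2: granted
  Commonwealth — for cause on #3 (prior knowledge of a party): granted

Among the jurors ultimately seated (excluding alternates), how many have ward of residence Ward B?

Removed: #1, #2, #3, #4, #5, #8, #9, #10, #13, #20, #21.
Seated jurors 1–6: #6, #7, #11, #12, #14, #15 (alternates #16 not counted).
Of those, in Ward B: #6 → 1.

1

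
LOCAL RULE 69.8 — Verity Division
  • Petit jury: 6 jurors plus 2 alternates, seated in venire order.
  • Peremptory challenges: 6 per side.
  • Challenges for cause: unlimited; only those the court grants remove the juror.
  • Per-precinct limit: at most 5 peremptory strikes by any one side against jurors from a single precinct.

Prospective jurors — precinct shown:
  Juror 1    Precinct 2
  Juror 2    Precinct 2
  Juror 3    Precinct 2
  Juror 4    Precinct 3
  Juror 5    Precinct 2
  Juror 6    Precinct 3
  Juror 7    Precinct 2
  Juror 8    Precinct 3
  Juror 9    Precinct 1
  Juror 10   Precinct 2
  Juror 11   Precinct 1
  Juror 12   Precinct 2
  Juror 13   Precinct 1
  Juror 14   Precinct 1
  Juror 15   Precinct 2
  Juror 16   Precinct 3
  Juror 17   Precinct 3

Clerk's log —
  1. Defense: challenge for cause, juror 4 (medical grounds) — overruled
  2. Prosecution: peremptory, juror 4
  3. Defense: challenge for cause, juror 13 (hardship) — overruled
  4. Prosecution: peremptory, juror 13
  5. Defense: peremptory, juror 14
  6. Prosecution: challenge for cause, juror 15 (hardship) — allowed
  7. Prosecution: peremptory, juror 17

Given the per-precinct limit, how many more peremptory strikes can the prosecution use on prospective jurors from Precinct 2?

3

Prosecution peremptories so far: #4, #13, #17 — 3 of 6 used, 3 left overall.
Against Precinct 2: none yet — per-precinct cap 5 leaves 5.
Binding limit: min(3, 5) = 3.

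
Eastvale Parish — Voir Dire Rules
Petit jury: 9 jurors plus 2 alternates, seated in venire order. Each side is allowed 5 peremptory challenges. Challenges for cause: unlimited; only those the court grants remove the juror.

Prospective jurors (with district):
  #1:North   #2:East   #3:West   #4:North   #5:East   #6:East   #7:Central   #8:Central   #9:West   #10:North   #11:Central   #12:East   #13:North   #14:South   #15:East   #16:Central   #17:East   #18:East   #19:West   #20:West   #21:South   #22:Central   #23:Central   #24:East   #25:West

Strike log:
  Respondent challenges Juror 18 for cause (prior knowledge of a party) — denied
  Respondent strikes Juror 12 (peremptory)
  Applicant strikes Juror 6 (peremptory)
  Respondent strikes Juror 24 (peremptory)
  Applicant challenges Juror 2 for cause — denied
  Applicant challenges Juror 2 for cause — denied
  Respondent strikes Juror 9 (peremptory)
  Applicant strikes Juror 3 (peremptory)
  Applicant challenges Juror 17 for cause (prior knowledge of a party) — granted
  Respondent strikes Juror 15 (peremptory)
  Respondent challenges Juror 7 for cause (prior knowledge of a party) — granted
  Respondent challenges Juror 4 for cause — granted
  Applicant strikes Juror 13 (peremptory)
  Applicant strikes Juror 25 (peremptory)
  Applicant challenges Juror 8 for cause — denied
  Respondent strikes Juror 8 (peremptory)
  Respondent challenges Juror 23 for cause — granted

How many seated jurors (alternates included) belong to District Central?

2

Removed: #3, #4, #6, #7, #8, #9, #12, #13, #15, #17, #23, #24, #25.
Seated (11 incl. alternates): #1, #2, #5, #10, #11, #14, #16, #18, #19, #20, #21.
Of those, in District Central: #11, #16 → 2.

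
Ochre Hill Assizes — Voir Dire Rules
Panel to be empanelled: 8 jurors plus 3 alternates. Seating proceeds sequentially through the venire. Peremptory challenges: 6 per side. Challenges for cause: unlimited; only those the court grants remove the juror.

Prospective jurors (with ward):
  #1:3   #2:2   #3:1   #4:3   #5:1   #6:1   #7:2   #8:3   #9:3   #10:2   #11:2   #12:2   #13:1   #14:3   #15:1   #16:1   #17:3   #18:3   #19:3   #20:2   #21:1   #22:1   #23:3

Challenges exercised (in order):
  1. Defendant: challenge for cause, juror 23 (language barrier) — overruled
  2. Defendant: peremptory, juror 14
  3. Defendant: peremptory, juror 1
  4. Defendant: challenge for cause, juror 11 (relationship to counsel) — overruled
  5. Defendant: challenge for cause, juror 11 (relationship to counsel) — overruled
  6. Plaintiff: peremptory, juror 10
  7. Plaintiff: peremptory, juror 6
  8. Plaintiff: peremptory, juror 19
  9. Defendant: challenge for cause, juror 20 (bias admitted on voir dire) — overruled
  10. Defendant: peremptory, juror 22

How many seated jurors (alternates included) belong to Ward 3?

3

Removed: #1, #6, #10, #14, #19, #22.
Seated (11 incl. alternates): #2, #3, #4, #5, #7, #8, #9, #11, #12, #13, #15.
Of those, in Ward 3: #4, #8, #9 → 3.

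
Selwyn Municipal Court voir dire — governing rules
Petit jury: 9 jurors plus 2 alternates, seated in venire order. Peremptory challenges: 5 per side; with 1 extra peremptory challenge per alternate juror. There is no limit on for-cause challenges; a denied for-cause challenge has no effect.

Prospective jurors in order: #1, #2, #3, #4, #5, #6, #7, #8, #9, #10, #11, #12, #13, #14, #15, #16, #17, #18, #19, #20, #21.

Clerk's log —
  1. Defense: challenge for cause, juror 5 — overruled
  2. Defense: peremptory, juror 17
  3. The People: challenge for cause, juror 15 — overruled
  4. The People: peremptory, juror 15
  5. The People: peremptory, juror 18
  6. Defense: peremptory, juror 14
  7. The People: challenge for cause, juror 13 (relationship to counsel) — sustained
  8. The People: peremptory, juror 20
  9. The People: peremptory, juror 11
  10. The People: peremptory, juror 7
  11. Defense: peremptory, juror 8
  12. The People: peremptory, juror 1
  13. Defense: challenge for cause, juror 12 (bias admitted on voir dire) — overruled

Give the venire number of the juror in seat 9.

16

Removed: #1, #7, #8, #11, #13, #14, #15, #17, #18, #20. (#5, #12 stay — for-cause denied.)
Seating in order: seats 1–9 → #2, #3, #4, #5, #6, #9, #10, #12, #16; alternates → #19, #21.
So seat 9 is #16.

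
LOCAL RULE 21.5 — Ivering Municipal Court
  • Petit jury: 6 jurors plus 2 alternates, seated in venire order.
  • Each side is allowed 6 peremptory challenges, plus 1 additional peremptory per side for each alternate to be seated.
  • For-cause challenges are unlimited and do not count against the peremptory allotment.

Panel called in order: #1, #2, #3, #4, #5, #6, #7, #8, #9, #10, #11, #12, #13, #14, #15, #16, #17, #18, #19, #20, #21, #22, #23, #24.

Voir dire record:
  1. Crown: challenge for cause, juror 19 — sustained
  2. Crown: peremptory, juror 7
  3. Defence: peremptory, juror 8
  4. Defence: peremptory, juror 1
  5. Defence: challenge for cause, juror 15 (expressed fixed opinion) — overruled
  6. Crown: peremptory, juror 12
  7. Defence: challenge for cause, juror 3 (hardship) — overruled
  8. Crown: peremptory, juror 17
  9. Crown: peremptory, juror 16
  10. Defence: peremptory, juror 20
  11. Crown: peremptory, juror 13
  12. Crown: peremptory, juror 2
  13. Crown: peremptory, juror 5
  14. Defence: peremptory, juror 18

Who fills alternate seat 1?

Removed: #1, #2, #5, #7, #8, #12, #13, #16, #17, #18, #19, #20. (#3, #15 stay — for-cause denied.)
Filling seats in venire order through position 7: #3, #4, #6, #9, #10, #11, #14.
So alternate 1 is #14.

14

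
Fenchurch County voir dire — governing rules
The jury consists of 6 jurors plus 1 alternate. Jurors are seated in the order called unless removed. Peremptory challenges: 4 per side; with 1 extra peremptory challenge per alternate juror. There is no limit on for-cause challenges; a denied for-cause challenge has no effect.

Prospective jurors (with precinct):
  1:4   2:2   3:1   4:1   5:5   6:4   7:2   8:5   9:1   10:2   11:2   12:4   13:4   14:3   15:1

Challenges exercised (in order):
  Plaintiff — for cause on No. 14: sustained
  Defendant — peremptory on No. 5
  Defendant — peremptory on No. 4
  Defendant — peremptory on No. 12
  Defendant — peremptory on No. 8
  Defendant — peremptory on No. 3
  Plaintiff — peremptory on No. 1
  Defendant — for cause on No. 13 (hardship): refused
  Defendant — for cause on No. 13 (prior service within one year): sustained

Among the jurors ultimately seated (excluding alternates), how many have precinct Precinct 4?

1

Removed: #1, #3, #4, #5, #8, #12, #13, #14.
Seated jurors 1–6: #2, #6, #7, #9, #10, #11 (alternates #15 not counted).
Of those, in Precinct 4: #6 → 1.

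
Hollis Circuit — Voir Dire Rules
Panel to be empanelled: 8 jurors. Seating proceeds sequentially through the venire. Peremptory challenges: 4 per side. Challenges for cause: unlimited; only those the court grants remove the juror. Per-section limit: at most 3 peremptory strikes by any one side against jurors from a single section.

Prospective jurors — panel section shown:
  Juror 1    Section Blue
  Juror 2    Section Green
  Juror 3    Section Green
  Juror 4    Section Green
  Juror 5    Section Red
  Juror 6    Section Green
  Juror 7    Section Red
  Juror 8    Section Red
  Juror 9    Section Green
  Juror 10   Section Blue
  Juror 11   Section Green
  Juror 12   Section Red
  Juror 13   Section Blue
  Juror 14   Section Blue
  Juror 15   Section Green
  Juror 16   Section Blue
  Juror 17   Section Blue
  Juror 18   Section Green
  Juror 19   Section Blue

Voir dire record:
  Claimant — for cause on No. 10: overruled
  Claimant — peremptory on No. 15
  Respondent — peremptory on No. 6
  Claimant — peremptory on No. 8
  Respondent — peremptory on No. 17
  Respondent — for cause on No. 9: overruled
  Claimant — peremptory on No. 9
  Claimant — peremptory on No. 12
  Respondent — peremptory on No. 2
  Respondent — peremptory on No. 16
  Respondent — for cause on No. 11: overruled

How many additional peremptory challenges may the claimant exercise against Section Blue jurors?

Claimant peremptories so far: #15, #8, #9, #12 — 4 of 4 used, 0 left overall.
Against Section Blue: none yet — per-section cap 3 leaves 3.
Binding limit: min(0, 3) = 0.

0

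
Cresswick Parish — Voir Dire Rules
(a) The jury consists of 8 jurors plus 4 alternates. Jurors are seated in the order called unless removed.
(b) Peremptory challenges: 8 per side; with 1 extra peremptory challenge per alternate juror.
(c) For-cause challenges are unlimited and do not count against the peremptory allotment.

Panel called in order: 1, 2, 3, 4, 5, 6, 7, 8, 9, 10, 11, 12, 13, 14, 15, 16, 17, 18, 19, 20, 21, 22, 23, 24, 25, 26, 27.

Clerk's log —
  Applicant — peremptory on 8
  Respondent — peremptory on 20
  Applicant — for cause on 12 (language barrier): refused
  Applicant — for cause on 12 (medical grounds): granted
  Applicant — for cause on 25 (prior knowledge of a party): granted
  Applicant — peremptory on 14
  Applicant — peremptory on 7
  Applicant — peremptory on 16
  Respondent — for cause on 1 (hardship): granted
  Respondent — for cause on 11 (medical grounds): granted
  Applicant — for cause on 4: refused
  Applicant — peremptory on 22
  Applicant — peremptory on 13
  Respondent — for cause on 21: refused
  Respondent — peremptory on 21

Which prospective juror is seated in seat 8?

Removed: #1, #7, #8, #11, #12, #13, #14, #16, #20, #21, #22, #25. (#4 stays — for-cause denied.)
Filling seats in venire order through position 8: #2, #3, #4, #5, #6, #9, #10, #15.
So seat 8 is #15.

15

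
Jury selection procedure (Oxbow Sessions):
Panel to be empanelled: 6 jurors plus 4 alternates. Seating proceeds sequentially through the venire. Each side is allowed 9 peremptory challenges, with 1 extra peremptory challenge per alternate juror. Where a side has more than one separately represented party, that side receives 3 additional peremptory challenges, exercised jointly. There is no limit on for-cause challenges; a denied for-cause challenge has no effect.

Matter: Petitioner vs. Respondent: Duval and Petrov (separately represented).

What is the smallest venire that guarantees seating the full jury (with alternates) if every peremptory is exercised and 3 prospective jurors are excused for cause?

Seats to fill: 6 + 4 alternates = 10.
Peremptories — Petitioner: 9 + 1×4 = 13; Respondent: 9 + 1×4 + 3 = 16; total 29.
For-cause removals: 3.
Minimum venire: 10 + 29 + 3 = 42.

42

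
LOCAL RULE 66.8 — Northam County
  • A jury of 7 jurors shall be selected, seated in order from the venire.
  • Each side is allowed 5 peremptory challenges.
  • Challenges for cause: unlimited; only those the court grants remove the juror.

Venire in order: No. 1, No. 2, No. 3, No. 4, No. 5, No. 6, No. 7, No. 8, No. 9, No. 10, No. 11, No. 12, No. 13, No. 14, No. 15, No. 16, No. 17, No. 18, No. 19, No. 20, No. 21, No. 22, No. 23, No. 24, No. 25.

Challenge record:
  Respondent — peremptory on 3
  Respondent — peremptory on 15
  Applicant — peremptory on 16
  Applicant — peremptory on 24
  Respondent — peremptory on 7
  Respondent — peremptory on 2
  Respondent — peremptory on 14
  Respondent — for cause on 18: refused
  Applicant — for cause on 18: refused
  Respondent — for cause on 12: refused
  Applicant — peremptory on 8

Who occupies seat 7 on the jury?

11

Removed: #2, #3, #7, #8, #14, #15, #16, #24. (#12, #18 stay — for-cause denied.)
Seating in order: seats 1–7 → #1, #4, #5, #6, #9, #10, #11.
So seat 7 is #11.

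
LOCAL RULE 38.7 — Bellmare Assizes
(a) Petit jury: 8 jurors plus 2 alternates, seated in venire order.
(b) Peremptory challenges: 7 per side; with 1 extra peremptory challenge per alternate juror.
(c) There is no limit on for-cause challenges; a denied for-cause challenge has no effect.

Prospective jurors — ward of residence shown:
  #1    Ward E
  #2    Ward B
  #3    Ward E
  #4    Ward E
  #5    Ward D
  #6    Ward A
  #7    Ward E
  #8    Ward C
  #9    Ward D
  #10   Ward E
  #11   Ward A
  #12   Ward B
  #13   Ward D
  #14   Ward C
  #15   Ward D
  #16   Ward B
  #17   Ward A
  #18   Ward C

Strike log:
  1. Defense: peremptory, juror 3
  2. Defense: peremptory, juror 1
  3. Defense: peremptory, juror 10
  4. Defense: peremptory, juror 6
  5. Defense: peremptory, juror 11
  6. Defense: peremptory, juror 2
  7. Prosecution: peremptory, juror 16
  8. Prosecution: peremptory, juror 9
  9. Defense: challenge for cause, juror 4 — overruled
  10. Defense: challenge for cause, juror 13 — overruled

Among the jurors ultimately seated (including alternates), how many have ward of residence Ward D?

3

Removed: #1, #2, #3, #6, #9, #10, #11, #16.
Seated (10 incl. alternates): #4, #5, #7, #8, #12, #13, #14, #15, #17, #18.
Of those, in Ward D: #5, #13, #15 → 3.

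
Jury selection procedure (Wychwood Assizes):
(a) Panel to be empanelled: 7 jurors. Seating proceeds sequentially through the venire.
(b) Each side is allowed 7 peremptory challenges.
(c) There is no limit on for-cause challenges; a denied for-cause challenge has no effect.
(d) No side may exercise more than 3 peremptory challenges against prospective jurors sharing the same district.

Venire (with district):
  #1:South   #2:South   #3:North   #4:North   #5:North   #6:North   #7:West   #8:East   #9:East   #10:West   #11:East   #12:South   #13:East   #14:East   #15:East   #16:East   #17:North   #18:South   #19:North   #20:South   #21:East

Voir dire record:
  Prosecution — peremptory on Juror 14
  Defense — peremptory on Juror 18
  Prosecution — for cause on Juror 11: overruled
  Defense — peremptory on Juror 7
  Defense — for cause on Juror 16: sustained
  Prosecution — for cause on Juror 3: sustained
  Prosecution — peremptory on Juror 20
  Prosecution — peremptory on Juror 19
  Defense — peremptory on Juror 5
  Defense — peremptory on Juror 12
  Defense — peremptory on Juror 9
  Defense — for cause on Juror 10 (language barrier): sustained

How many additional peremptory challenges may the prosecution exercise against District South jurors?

Prosecution peremptories so far: #14, #20, #19 — 3 of 7 used, 4 left overall.
Against District South: #20 — 1 used; per-district cap 3 leaves 2.
Binding limit: min(4, 2) = 2.

2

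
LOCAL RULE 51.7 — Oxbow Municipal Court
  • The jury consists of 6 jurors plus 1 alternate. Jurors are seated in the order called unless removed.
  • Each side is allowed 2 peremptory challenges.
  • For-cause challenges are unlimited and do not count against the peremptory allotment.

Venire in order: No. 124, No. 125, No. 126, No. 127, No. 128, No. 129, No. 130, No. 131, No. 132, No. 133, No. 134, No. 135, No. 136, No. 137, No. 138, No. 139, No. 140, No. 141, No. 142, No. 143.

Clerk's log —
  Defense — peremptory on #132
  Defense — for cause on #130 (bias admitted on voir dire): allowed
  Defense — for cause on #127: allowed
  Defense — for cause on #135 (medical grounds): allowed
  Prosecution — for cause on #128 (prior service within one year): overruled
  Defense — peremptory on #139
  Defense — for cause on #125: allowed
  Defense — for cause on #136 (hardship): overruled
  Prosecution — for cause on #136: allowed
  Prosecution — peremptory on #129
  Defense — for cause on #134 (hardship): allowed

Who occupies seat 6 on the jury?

Removed: #125, #127, #129, #130, #132, #134, #135, #136, #139. (#128 stays — for-cause denied.)
Filling seats in venire order through position 6: #124, #126, #128, #131, #133, #137.
So seat 6 is #137.

137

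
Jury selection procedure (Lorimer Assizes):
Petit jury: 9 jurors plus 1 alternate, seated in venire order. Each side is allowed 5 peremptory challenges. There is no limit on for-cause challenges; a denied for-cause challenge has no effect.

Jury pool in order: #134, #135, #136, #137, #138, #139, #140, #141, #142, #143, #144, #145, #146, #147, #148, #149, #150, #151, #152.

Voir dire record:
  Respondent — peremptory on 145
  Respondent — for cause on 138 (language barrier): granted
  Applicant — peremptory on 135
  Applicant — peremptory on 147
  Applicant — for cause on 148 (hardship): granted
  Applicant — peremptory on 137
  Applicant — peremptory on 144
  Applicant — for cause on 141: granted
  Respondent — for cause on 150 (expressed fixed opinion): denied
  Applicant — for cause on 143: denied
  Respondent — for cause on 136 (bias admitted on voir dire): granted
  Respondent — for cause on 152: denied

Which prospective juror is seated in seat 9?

Removed: #135, #136, #137, #138, #141, #144, #145, #147, #148. (#143, #150, #152 stay — for-cause denied.)
Seating in order: seats 1–9 → #134, #139, #140, #142, #143, #146, #149, #150, #151; alternates → #152.
So seat 9 is #151.

151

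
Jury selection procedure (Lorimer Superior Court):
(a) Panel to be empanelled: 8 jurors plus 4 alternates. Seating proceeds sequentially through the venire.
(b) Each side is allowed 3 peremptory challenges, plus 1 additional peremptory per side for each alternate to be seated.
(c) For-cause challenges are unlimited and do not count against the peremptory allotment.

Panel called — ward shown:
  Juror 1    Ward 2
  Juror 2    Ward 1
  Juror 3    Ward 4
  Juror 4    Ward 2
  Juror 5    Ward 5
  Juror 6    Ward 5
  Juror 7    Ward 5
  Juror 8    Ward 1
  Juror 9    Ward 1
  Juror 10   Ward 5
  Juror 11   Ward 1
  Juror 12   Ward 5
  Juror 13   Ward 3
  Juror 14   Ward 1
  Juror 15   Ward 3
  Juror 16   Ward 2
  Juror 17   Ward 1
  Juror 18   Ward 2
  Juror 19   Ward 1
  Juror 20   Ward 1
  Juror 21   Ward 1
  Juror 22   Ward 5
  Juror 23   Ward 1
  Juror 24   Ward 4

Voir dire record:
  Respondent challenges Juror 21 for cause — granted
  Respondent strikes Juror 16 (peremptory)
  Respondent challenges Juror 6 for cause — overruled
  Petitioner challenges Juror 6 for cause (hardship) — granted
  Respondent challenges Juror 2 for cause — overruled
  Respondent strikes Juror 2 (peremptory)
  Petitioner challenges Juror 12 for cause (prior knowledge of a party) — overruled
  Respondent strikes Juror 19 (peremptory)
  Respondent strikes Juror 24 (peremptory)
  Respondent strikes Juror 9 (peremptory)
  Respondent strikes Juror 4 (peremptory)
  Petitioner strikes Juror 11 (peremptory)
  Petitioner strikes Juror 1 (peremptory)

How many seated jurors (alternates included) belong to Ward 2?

Removed: #1, #2, #4, #6, #9, #11, #16, #19, #21, #24.
Seated (12 incl. alternates): #3, #5, #7, #8, #10, #12, #13, #14, #15, #17, #18, #20.
Of those, in Ward 2: #18 → 1.

1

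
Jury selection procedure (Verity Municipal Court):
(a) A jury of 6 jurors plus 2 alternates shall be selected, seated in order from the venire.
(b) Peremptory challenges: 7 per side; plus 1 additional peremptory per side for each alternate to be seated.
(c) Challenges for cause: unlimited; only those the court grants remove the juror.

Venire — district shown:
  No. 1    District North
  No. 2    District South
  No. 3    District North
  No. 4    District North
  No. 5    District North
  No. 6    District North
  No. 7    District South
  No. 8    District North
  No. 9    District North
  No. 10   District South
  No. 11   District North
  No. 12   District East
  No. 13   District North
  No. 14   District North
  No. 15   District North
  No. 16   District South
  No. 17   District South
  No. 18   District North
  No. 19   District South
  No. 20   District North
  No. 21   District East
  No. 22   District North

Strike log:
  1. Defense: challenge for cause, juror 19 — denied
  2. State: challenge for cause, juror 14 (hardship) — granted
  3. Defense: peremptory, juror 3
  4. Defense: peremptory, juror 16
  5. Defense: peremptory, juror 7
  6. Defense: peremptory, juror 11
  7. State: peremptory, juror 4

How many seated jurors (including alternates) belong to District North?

Removed: #3, #4, #7, #11, #14, #16.
Seated (8 incl. alternates): #1, #2, #5, #6, #8, #9, #10, #12.
Of those, in District North: #1, #5, #6, #8, #9 → 5.

5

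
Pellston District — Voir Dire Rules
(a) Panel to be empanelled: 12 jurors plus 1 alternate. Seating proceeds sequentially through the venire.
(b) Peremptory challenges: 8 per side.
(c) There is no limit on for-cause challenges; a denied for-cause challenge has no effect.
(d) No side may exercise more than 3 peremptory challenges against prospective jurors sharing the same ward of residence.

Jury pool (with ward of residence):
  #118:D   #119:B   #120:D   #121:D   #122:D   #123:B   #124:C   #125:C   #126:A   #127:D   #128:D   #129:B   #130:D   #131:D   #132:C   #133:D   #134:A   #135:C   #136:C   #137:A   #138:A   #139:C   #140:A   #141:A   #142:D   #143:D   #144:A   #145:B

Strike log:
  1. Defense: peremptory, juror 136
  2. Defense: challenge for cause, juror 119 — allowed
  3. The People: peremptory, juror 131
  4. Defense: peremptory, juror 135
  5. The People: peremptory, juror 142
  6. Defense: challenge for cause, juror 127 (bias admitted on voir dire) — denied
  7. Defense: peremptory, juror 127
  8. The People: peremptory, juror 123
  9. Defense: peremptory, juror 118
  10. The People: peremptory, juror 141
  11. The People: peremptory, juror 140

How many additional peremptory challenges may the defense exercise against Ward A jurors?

3

Defense peremptories so far: #136, #135, #127, #118 — 4 of 8 used, 4 left overall.
Against Ward A: none yet — per-ward cap 3 leaves 3.
Binding limit: min(4, 3) = 3.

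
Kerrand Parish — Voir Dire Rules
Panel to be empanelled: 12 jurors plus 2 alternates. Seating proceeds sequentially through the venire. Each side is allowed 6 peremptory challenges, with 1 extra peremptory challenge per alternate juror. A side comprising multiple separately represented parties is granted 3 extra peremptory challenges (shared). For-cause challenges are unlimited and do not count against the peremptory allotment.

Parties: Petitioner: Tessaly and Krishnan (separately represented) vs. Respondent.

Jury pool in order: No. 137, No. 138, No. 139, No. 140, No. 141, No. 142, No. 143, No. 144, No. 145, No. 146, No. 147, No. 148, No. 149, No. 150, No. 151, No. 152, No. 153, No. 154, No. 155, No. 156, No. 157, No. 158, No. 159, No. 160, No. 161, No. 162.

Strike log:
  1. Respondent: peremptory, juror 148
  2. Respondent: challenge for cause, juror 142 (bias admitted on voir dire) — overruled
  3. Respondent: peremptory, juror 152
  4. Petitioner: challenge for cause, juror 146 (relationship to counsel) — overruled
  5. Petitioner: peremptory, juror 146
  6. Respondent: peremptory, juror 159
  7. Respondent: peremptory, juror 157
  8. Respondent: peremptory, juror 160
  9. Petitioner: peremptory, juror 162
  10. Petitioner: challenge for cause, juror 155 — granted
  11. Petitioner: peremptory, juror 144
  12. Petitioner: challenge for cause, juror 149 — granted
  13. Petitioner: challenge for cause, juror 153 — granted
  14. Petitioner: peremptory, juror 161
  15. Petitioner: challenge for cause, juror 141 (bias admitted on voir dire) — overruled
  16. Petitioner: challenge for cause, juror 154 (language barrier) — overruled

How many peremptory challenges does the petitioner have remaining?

7

Petitioner allotment: 6 base + 1 × 2 alternates + 3 multi-party = 11.
Petitioner peremptories used: #146, #162, #144, #161 — 4 (for-cause on #146, #155, #149, #153, #141, #154 don't count).
Remaining: 11 − 4 = 7.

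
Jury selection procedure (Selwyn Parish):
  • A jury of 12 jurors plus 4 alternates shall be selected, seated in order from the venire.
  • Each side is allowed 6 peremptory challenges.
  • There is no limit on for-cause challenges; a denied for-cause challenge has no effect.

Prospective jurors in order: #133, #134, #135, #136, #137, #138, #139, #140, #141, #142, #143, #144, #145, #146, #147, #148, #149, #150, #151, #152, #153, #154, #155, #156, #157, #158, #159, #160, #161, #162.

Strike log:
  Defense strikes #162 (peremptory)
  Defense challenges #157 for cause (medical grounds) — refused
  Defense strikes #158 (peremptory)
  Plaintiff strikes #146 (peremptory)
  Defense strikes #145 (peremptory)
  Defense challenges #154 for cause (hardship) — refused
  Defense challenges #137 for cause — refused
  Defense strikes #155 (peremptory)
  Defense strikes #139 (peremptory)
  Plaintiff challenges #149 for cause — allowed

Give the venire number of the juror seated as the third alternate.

Removed: #139, #145, #146, #149, #155, #158, #162. (#137, #154, #157 stay — for-cause denied.)
Seating in order: seats 1–12 → #133, #134, #135, #136, #137, #138, #140, #141, #142, #143, #144, #147; alternates → #148, #150, #151, #152.
So alternate 3 is #151.

151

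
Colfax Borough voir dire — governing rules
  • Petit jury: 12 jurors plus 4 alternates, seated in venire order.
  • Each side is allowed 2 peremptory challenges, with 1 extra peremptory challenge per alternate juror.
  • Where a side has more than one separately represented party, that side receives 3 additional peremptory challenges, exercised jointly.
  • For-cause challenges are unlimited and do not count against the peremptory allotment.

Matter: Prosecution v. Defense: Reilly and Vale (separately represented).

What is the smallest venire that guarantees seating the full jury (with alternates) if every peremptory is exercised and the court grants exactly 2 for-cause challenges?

33

Seats to fill: 12 + 4 alternates = 16.
Peremptories — Prosecution: 2 + 1×4 = 6; Defense: 2 + 1×4 + 3 = 9; total 15.
For-cause removals: 2.
Minimum venire: 16 + 15 + 2 = 33.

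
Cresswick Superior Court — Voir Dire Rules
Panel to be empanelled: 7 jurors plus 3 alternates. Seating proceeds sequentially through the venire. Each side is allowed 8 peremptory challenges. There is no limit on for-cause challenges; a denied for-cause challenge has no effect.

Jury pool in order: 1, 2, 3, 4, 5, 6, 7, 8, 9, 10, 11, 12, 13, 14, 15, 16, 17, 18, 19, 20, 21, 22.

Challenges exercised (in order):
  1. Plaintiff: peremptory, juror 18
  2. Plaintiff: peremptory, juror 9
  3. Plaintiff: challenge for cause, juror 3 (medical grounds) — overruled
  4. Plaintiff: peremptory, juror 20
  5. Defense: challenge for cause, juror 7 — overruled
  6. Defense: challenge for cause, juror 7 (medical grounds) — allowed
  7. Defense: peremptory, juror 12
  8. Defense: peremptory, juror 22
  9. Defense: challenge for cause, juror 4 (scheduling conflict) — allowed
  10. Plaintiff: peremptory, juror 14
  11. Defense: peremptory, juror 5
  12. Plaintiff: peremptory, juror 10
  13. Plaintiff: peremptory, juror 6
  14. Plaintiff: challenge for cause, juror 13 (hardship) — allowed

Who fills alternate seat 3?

Removed: #4, #5, #6, #7, #9, #10, #12, #13, #14, #18, #20, #22. (#3 stays — for-cause denied.)
Filling seats in venire order through position 10: #1, #2, #3, #8, #11, #15, #16, #17, #19, #21.
So alternate 3 is #21.

21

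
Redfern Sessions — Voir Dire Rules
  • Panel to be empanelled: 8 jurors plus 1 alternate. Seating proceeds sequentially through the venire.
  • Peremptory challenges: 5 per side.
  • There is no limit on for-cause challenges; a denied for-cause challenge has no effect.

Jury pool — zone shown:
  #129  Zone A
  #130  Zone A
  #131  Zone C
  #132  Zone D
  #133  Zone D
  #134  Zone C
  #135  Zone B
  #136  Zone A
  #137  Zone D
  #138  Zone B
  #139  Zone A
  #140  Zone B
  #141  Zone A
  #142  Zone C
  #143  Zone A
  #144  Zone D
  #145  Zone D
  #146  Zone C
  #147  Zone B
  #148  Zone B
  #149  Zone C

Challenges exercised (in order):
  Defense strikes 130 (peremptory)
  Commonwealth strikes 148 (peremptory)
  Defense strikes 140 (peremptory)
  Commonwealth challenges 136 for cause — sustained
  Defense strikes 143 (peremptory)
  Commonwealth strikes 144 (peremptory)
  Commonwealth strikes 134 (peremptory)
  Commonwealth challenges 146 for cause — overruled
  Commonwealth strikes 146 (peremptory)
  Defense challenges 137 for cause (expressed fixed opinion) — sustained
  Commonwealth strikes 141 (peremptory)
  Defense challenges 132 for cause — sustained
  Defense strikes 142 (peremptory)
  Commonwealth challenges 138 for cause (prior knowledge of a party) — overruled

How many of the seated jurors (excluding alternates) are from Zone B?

Removed: #130, #132, #134, #136, #137, #140, #141, #142, #143, #144, #146, #148.
Seated jurors 1–8: #129, #131, #133, #135, #138, #139, #145, #147 (alternates #149 not counted).
Of those, in Zone B: #135, #138, #147 → 3.

3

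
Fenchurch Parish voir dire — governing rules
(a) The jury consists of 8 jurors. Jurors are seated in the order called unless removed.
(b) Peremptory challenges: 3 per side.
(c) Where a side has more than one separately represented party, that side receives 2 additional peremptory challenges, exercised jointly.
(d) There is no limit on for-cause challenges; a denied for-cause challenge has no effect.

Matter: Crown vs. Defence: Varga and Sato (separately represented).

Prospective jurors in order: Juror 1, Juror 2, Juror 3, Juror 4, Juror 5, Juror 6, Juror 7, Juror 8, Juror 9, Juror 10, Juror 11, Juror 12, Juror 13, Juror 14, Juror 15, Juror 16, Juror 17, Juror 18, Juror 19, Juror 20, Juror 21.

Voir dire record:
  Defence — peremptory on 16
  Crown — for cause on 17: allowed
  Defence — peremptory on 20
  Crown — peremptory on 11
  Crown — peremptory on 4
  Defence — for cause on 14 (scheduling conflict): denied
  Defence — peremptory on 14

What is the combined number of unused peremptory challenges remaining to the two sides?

Crown allotment: 3. Defence allotment: 3 base + 2 multi-party = 5.
Crown peremptories used: #11, #4 — 2 (the for-cause on #17 doesn't count).
Defence peremptories used: #16, #20, #14 — 3 (the for-cause on #14 doesn't count).
Remaining: (3 − 2) + (5 − 3) = 3.

3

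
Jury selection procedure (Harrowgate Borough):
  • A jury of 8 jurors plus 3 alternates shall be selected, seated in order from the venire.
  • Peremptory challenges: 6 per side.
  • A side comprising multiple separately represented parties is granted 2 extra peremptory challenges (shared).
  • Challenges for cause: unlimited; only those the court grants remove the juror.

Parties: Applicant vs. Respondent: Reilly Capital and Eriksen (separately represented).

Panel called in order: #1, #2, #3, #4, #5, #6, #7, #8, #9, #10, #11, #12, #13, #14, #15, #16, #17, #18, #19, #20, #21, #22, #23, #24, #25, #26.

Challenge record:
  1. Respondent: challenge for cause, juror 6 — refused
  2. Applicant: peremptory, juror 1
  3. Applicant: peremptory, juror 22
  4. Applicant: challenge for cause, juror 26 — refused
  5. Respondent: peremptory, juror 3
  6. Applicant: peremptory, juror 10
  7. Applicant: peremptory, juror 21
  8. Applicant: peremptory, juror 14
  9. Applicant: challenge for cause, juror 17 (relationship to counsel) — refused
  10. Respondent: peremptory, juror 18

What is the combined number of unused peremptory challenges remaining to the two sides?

Applicant allotment: 6. Respondent allotment: 6 base + 2 multi-party = 8.
Applicant peremptories used: #1, #22, #10, #21, #14 — 5 (for-cause on #26, #17 don't count).
Respondent peremptories used: #3, #18 — 2 (the for-cause on #6 doesn't count).
Remaining: (6 − 5) + (8 − 2) = 7.

7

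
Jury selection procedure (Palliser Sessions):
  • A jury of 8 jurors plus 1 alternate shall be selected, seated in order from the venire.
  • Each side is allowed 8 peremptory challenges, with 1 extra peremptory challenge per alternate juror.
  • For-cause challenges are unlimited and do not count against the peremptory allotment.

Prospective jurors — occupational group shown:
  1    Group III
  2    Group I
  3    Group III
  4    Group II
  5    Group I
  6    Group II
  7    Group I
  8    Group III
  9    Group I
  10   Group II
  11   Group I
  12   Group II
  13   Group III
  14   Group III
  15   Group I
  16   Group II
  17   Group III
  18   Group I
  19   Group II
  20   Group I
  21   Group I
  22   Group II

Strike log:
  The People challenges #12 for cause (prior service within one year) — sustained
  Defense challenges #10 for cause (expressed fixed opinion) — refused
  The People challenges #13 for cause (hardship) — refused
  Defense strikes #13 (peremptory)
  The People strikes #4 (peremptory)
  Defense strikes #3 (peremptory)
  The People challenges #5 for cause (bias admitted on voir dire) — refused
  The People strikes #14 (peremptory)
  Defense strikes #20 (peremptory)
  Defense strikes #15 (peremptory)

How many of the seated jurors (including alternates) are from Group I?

5

Removed: #3, #4, #12, #13, #14, #15, #20.
Seated (9 incl. alternates): #1, #2, #5, #6, #7, #8, #9, #10, #11.
Of those, in Group I: #2, #5, #7, #9, #11 → 5.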